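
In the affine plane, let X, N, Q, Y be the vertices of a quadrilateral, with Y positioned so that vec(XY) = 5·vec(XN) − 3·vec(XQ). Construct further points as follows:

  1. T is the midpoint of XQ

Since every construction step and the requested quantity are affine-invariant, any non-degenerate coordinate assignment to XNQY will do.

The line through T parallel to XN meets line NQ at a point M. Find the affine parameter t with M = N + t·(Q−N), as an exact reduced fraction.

t = 1/2

Work in coordinates with X = (0, 0), N = (1, 0), Q = (0, 1), Y = (5, -3).
1. T is the midpoint of XQ ⇒ T = (0, 1/2)
through T parallel to XN: direction (1, 0); meets NQ at M = (1/2, 1/2)
M = N + t·(Q−N) with t = 1/2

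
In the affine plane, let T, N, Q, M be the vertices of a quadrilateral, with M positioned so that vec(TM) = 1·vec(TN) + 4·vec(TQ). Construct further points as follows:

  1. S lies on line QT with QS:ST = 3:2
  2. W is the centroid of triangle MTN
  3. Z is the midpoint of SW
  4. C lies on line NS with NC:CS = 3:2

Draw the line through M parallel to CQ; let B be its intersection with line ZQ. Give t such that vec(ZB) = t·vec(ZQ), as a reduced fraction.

t = -44/5

Choose coordinates T = (0, 0), N = (1, 0), Q = (0, 1), M = (1, 4).
1. S lies on line QT with QS:ST = 3:2 ⇒ S = (0, 2/5)
2. W is the centroid of triangle MTN ⇒ W = (2/3, 4/3)
3. Z is the midpoint of SW ⇒ Z = (1/3, 13/15)
4. C lies on line NS with NC:CS = 3:2 ⇒ C = (2/5, 6/25)
through M parallel to CQ: direction (-2/5, 19/25); meets ZQ at B = (49/15, -23/75)
B = Z + t·(Q−Z) with t = -44/5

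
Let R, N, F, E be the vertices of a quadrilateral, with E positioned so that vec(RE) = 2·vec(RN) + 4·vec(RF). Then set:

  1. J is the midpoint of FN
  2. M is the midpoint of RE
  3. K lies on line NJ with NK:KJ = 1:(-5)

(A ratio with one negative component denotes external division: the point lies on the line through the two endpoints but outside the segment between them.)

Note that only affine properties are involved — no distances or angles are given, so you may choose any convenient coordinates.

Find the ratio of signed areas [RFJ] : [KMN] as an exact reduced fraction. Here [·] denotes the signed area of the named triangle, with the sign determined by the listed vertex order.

[RFJ]:[KMN] = -2

Set R = (0, 0), N = (1, 0), F = (0, 1), E = (2, 4); any affine frame gives the same invariant.
1. J is the midpoint of FN ⇒ J = (1/2, 1/2)
2. M is the midpoint of RE ⇒ M = (1, 2)
3. K lies on line NJ with NK:KJ = 1:(-5) ⇒ K = (9/8, -1/8)
2·[RFJ] = -1/2, 2·[KMN] = 1/4
[RFJ]:[KMN] = -1/2:1/4 = -2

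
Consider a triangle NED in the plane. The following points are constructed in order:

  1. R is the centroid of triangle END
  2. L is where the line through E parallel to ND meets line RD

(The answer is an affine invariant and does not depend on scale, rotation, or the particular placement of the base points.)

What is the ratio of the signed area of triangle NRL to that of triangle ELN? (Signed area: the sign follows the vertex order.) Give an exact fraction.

Assign N = (0, 0), E = (1, 0), D = (0, 1) — the answer is frame-independent, so this choice is without loss of generality.
1. R is the centroid of triangle END ⇒ R = (1/3, 1/3)
2. L is where the line through E parallel to ND meets line RD ⇒ L = (1, -1)
2·[NRL] = -2/3, 2·[ELN] = -1
[NRL]:[ELN] = -2/3:-1 = 2/3

[NRL]:[ELN] = 2/3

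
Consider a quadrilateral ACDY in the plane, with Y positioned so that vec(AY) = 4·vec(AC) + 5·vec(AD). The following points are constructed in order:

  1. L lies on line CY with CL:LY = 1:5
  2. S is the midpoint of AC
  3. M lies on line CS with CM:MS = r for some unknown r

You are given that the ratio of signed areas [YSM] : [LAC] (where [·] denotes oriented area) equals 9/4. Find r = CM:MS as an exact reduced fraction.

Choose coordinates A = (0, 0), C = (1, 0), D = (0, 1), Y = (4, 5).
1. L lies on line CY with CL:LY = 1:5 ⇒ L = (3/2, 5/6)
2. S is the midpoint of AC ⇒ S = (1/2, 0)
3. With CM:MS = r, write λ = r/(r+1) so M = C + λ·(S−C); M is affine-linear in λ
Every point depending on M is an affine combination of M and λ-independent points, so each such coordinate is linear in λ; the λ² term in each signed area is a multiple of (S−C)×(S−C) = 0, so 2·[YSM] and 2·[LAC] are each linear in λ. Evaluating at λ=0 and λ=1:
  2·[YSM] = -5/2·λ + 5/2,   2·[LAC] = 5/6
So [YSM]:[LAC] = (-5/2·λ + 5/2) / (5/6). Setting this equal to 9/4:
  -5/2·λ + 5/2 = 9/4·(5/6)  ⇒  λ = 1/4
Then r = λ/(1−λ) = (1/4)/(3/4) = 1/3. Check: with r = 1/3, M = (7/8, 0) and [YSM]:[LAC] = 9/4 as required.

r = 1/3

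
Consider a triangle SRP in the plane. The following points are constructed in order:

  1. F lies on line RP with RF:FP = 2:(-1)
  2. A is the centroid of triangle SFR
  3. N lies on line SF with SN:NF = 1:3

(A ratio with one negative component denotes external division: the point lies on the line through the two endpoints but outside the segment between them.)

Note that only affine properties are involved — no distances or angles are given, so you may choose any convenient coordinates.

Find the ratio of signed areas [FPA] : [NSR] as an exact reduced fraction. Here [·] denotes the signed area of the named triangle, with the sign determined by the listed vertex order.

Set S = (0, 0), R = (1, 0), P = (0, 1); any affine frame gives the same invariant.
1. F lies on line RP with RF:FP = 2:(-1) ⇒ F = (-1, 2)
2. A is the centroid of triangle SFR ⇒ A = (0, 2/3)
3. N lies on line SF with SN:NF = 1:3 ⇒ N = (-1/4, 1/2)
2·[FPA] = -1/3, 2·[NSR] = 1/2
[FPA]:[NSR] = -1/3:1/2 = -2/3

[FPA]:[NSR] = -2/3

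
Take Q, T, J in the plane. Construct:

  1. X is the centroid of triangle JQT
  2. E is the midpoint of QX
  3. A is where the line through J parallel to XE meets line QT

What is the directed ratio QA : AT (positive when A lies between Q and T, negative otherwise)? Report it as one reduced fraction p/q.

QA:AT = -1/2

Choose coordinates Q = (0, 0), T = (1, 0), J = (0, 1).
1. X is the centroid of triangle JQT ⇒ X = (1/3, 1/3)
2. E is the midpoint of QX ⇒ E = (1/6, 1/6)
3. A is where the line through J parallel to XE meets line QT ⇒ A = (-1, 0)
A = Q + t·(T−Q) with t = -1, so QA:AT = t:(1−t) = -1:2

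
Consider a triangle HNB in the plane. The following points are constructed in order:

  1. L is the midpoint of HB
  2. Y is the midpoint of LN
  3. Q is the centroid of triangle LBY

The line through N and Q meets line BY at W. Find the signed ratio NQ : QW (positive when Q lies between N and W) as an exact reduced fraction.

Set H = (0, 0), N = (1, 0), B = (0, 1); any affine frame gives the same invariant.
1. L is the midpoint of HB ⇒ L = (0, 1/2)
2. Y is the midpoint of LN ⇒ Y = (1/2, 1/4)
3. Q is the centroid of triangle LBY ⇒ Q = (1/6, 7/12)
line NQ meets BY at W = (3/8, 7/16)
Q = N + t·(W−N) with t = 4/3, so NQ:QW = 4/3:-1/3

NQ:QW = -4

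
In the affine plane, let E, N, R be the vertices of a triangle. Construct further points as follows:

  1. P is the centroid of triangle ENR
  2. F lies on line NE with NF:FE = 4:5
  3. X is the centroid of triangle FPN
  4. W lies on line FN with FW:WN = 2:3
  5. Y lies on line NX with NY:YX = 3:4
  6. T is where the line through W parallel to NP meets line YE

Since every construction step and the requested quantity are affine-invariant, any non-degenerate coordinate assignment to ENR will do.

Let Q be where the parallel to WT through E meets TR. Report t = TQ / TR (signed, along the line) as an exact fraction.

t = -11/19

Work in coordinates with E = (0, 0), N = (1, 0), R = (0, 1).
1. P is the centroid of triangle ENR ⇒ P = (1/3, 1/3)
2. F lies on line NE with NF:FE = 4:5 ⇒ F = (5/9, 0)
3. X is the centroid of triangle FPN ⇒ X = (17/27, 1/9)
4. W lies on line FN with FW:WN = 2:3 ⇒ W = (11/15, 0)
5. Y lies on line NX with NY:YX = 3:4 ⇒ Y = (53/63, 1/21)
6. T is where the line through W parallel to NP meets line YE ⇒ T = (583/885, 11/295)
through E parallel to WT: direction (-22/295, 11/295); meets TR at Q = (1166/1121, -583/1121)
Q = T + t·(R−T) with t = -11/19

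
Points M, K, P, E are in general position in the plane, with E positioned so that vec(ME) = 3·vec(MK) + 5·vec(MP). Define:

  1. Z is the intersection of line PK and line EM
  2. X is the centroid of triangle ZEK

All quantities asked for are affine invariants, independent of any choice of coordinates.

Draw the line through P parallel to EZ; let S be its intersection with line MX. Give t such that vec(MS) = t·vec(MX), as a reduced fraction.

Work in coordinates with M = (0, 0), K = (1, 0), P = (0, 1), E = (3, 5).
1. Z is the intersection of line PK and line EM ⇒ Z = (3/8, 5/8)
2. X is the centroid of triangle ZEK ⇒ X = (35/24, 15/8)
through P parallel to EZ: direction (-21/8, -35/8); meets MX at S = (-21/8, -27/8)
S = M + t·(X−M) with t = -9/5

t = -9/5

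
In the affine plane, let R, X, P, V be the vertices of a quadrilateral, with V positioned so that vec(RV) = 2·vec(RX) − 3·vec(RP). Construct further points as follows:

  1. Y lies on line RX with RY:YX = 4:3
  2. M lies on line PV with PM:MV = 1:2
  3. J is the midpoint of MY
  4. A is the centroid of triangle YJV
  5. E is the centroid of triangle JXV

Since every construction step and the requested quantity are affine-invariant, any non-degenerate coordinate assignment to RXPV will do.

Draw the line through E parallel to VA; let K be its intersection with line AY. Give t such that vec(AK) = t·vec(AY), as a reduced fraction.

Assign R = (0, 0), X = (1, 0), P = (0, 1), V = (2, -3) — the answer is frame-independent, so this choice is without loss of generality.
1. Y lies on line RX with RY:YX = 4:3 ⇒ Y = (4/7, 0)
2. M lies on line PV with PM:MV = 1:2 ⇒ M = (2/3, -1/3)
3. J is the midpoint of MY ⇒ J = (13/21, -1/6)
4. A is the centroid of triangle YJV ⇒ A = (67/63, -19/18)
5. E is the centroid of triangle JXV ⇒ E = (76/63, -19/18)
through E parallel to VA: direction (-59/63, 35/18); meets AY at K = (-817/252, 589/72)
K = A + t·(Y−A) with t = 35/4

t = 35/4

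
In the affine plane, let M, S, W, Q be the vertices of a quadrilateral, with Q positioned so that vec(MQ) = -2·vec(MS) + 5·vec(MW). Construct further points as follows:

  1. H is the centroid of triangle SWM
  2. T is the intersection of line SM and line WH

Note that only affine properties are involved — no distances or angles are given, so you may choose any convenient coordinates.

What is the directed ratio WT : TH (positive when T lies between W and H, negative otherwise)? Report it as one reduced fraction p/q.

Work in coordinates with M = (0, 0), S = (1, 0), W = (0, 1), Q = (-2, 5).
1. H is the centroid of triangle SWM ⇒ H = (1/3, 1/3)
2. T is the intersection of line SM and line WH ⇒ T = (1/2, 0)
T = W + t·(H−W) with t = 3/2, so WT:TH = t:(1−t) = 3/2:-1/2

WT:TH = -3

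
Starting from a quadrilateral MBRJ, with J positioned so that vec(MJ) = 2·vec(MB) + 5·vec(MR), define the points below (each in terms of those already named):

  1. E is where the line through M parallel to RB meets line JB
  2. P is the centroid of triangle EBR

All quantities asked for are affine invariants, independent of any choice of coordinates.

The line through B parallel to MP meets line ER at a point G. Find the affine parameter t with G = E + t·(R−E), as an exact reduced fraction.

Choose coordinates M = (0, 0), B = (1, 0), R = (0, 1), J = (2, 5).
1. E is where the line through M parallel to RB meets line JB ⇒ E = (5/6, -5/6)
2. P is the centroid of triangle EBR ⇒ P = (11/18, 1/18)
through B parallel to MP: direction (11/18, 1/18); meets ER at G = (10/21, -1/21)
G = E + t·(R−E) with t = 3/7

t = 3/7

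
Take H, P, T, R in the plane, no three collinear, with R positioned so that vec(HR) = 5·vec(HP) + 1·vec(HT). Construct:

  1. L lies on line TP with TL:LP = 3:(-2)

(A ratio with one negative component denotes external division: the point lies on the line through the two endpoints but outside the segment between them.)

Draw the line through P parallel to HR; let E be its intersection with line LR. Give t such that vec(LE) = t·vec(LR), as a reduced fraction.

Set H = (0, 0), P = (1, 0), T = (0, 1), R = (5, 1); any affine frame gives the same invariant.
1. L lies on line TP with TL:LP = 3:(-2) ⇒ L = (3, -2)
through P parallel to HR: direction (5, 1); meets LR at E = (63/13, 10/13)
E = L + t·(R−L) with t = 12/13

t = 12/13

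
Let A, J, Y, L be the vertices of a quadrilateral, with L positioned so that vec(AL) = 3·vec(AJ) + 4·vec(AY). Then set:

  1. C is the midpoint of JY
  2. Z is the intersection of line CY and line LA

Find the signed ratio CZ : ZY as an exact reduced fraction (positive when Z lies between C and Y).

Work in coordinates with A = (0, 0), J = (1, 0), Y = (0, 1), L = (3, 4).
1. C is the midpoint of JY ⇒ C = (1/2, 1/2)
2. Z is the intersection of line CY and line LA ⇒ Z = (3/7, 4/7)
Z = C + t·(Y−C) with t = 1/7, so CZ:ZY = t:(1−t) = 1/7:6/7

CZ:ZY = 1/6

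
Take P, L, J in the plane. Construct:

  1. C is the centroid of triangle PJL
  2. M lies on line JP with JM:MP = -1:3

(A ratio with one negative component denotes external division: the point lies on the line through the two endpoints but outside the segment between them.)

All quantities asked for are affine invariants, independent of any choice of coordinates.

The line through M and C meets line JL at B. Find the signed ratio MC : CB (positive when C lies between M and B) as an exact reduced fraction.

MC:CB = -5/2

Work in coordinates with P = (0, 0), L = (1, 0), J = (0, 1).
1. C is the centroid of triangle PJL ⇒ C = (1/3, 1/3)
2. M lies on line JP with JM:MP = -1:3 ⇒ M = (0, 3/2)
line MC meets JL at B = (1/5, 4/5)
C = M + t·(B−M) with t = 5/3, so MC:CB = 5/3:-2/3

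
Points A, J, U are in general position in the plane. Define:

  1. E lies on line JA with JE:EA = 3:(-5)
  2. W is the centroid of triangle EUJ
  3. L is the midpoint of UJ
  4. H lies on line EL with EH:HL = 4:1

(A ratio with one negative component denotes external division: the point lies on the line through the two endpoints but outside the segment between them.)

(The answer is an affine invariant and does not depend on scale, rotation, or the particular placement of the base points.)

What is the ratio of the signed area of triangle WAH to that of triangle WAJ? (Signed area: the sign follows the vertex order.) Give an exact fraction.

Work in coordinates with A = (0, 0), J = (1, 0), U = (0, 1).
1. E lies on line JA with JE:EA = 3:(-5) ⇒ E = (5/2, 0)
2. W is the centroid of triangle EUJ ⇒ W = (7/6, 1/3)
3. L is the midpoint of UJ ⇒ L = (1/2, 1/2)
4. H lies on line EL with EH:HL = 4:1 ⇒ H = (9/10, 2/5)
2·[WAH] = -1/6, 2·[WAJ] = 1/3
[WAH]:[WAJ] = -1/6:1/3 = -1/2

[WAH]:[WAJ] = -1/2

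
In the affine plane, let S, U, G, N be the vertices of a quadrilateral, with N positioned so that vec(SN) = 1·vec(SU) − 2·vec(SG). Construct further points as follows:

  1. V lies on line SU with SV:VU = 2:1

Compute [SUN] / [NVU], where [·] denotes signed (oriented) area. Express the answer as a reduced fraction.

[SUN]:[NVU] = 3

Set S = (0, 0), U = (1, 0), G = (0, 1), N = (1, -2); any affine frame gives the same invariant.
1. V lies on line SU with SV:VU = 2:1 ⇒ V = (2/3, 0)
2·[SUN] = -2, 2·[NVU] = -2/3
[SUN]:[NVU] = -2:-2/3 = 3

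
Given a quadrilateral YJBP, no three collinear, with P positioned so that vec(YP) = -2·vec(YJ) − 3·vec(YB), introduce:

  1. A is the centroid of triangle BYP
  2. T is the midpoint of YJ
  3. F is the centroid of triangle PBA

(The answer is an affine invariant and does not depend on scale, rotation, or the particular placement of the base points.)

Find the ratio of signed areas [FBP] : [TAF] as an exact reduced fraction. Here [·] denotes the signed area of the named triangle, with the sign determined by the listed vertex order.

Assign Y = (0, 0), J = (1, 0), B = (0, 1), P = (-2, -3) — the answer is frame-independent, so this choice is without loss of generality.
1. A is the centroid of triangle BYP ⇒ A = (-2/3, -2/3)
2. T is the midpoint of YJ ⇒ T = (1/2, 0)
3. F is the centroid of triangle PBA ⇒ F = (-8/9, -8/9)
2·[FBP] = 2/9, 2·[TAF] = 1/9
[FBP]:[TAF] = 2/9:1/9 = 2

[FBP]:[TAF] = 2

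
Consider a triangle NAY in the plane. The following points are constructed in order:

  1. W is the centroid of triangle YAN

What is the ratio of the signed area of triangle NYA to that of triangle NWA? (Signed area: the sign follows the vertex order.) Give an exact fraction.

Set N = (0, 0), A = (1, 0), Y = (0, 1); any affine frame gives the same invariant.
1. W is the centroid of triangle YAN ⇒ W = (1/3, 1/3)
2·[NYA] = -1, 2·[NWA] = -1/3
[NYA]:[NWA] = -1:-1/3 = 3

[NYA]:[NWA] = 3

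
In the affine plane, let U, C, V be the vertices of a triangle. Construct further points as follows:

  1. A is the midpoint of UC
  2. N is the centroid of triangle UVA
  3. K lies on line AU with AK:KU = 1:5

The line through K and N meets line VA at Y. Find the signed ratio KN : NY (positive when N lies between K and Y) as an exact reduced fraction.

KN:NY = -1/2

Set U = (0, 0), C = (1, 0), V = (0, 1); any affine frame gives the same invariant.
1. A is the midpoint of UC ⇒ A = (1/2, 0)
2. N is the centroid of triangle UVA ⇒ N = (1/6, 1/3)
3. K lies on line AU with AK:KU = 1:5 ⇒ K = (5/12, 0)
line KN meets VA at Y = (2/3, -1/3)
N = K + t·(Y−K) with t = -1, so KN:NY = -1:2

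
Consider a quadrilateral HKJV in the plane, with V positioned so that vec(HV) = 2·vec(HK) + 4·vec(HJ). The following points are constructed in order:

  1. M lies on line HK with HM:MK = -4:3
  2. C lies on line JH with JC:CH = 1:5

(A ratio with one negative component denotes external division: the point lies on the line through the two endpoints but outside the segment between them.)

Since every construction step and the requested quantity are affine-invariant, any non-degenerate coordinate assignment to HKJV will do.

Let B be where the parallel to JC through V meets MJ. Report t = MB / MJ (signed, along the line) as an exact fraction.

Assign H = (0, 0), K = (1, 0), J = (0, 1), V = (2, 4) — the answer is frame-independent, so this choice is without loss of generality.
1. M lies on line HK with HM:MK = -4:3 ⇒ M = (4, 0)
2. C lies on line JH with JC:CH = 1:5 ⇒ C = (0, 5/6)
through V parallel to JC: direction (0, -1/6); meets MJ at B = (2, 1/2)
B = M + t·(J−M) with t = 1/2

t = 1/2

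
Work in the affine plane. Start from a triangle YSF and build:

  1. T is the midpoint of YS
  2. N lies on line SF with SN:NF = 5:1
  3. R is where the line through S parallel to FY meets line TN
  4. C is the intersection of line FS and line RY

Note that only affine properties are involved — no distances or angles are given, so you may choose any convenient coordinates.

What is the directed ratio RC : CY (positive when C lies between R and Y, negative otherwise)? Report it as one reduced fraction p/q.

Work in coordinates with Y = (0, 0), S = (1, 0), F = (0, 1).
1. T is the midpoint of YS ⇒ T = (1/2, 0)
2. N lies on line SF with SN:NF = 5:1 ⇒ N = (1/6, 5/6)
3. R is where the line through S parallel to FY meets line TN ⇒ R = (1, -5/4)
4. C is the intersection of line FS and line RY ⇒ C = (-4, 5)
C = R + t·(Y−R) with t = 5, so RC:CY = t:(1−t) = 5:-4

RC:CY = -5/4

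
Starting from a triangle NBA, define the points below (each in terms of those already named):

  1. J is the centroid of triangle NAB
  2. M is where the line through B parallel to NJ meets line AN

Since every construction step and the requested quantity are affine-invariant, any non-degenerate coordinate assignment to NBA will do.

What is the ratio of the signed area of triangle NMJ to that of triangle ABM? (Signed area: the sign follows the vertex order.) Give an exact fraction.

Choose coordinates N = (0, 0), B = (1, 0), A = (0, 1).
1. J is the centroid of triangle NAB ⇒ J = (1/3, 1/3)
2. M is where the line through B parallel to NJ meets line AN ⇒ M = (0, -1)
2·[NMJ] = 1/3, 2·[ABM] = -2
[NMJ]:[ABM] = 1/3:-2 = -1/6

[NMJ]:[ABM] = -1/6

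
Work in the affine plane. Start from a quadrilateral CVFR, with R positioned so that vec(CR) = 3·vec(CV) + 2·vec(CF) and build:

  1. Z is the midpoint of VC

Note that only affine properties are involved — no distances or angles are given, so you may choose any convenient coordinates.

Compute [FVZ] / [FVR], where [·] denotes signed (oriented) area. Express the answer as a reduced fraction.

Choose coordinates C = (0, 0), V = (1, 0), F = (0, 1), R = (3, 2).
1. Z is the midpoint of VC ⇒ Z = (1/2, 0)
2·[FVZ] = -1/2, 2·[FVR] = 4
[FVZ]:[FVR] = -1/2:4 = -1/8

[FVZ]:[FVR] = -1/8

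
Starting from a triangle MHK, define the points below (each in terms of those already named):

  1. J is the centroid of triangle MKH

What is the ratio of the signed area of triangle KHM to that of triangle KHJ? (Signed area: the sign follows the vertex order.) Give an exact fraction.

[KHM]:[KHJ] = 3

Work in coordinates with M = (0, 0), H = (1, 0), K = (0, 1).
1. J is the centroid of triangle MKH ⇒ J = (1/3, 1/3)
2·[KHM] = -1, 2·[KHJ] = -1/3
[KHM]:[KHJ] = -1:-1/3 = 3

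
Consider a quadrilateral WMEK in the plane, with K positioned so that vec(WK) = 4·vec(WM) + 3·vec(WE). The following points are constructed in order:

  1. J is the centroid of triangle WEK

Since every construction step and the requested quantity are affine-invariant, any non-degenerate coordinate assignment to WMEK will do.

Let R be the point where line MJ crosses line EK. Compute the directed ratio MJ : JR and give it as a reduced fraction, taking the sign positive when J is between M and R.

MJ:JR = 7/2

Choose coordinates W = (0, 0), M = (1, 0), E = (0, 1), K = (4, 3).
1. J is the centroid of triangle WEK ⇒ J = (4/3, 4/3)
line MJ meets EK at R = (10/7, 12/7)
J = M + t·(R−M) with t = 7/9, so MJ:JR = 7/9:2/9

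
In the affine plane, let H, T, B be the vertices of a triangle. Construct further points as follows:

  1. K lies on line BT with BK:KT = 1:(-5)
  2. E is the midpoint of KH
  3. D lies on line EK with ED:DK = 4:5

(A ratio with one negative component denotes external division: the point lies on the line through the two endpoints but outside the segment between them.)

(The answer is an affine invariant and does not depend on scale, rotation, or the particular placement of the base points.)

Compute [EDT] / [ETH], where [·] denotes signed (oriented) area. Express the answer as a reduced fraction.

Choose coordinates H = (0, 0), T = (1, 0), B = (0, 1).
1. K lies on line BT with BK:KT = 1:(-5) ⇒ K = (-1/4, 5/4)
2. E is the midpoint of KH ⇒ E = (-1/8, 5/8)
3. D lies on line EK with ED:DK = 4:5 ⇒ D = (-13/72, 65/72)
2·[EDT] = -5/18, 2·[ETH] = -5/8
[EDT]:[ETH] = -5/18:-5/8 = 4/9

[EDT]:[ETH] = 4/9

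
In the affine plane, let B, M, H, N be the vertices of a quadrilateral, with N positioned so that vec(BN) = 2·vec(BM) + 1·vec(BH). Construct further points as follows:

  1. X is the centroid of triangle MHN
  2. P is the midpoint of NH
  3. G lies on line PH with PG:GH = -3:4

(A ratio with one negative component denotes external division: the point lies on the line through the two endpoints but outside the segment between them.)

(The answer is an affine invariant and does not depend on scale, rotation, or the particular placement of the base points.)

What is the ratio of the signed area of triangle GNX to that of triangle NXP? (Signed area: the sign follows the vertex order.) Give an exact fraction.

[GNX]:[NXP] = -2

Choose coordinates B = (0, 0), M = (1, 0), H = (0, 1), N = (2, 1).
1. X is the centroid of triangle MHN ⇒ X = (1, 2/3)
2. P is the midpoint of NH ⇒ P = (1, 1)
3. G lies on line PH with PG:GH = -3:4 ⇒ G = (4, 1)
2·[GNX] = 2/3, 2·[NXP] = -1/3
[GNX]:[NXP] = 2/3:-1/3 = -2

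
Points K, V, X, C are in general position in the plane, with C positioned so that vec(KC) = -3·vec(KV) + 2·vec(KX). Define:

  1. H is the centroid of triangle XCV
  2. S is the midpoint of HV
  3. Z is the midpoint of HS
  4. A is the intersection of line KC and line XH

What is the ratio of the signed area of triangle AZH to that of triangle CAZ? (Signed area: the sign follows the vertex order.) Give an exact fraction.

[AZH]:[CAZ] = 5/21

Set K = (0, 0), V = (1, 0), X = (0, 1), C = (-3, 2); any affine frame gives the same invariant.
1. H is the centroid of triangle XCV ⇒ H = (-2/3, 1)
2. S is the midpoint of HV ⇒ S = (1/6, 1/2)
3. Z is the midpoint of HS ⇒ Z = (-1/4, 3/4)
4. A is the intersection of line KC and line XH ⇒ A = (-3/2, 1)
2·[AZH] = 5/24, 2·[CAZ] = 7/8
[AZH]:[CAZ] = 5/24:7/8 = 5/21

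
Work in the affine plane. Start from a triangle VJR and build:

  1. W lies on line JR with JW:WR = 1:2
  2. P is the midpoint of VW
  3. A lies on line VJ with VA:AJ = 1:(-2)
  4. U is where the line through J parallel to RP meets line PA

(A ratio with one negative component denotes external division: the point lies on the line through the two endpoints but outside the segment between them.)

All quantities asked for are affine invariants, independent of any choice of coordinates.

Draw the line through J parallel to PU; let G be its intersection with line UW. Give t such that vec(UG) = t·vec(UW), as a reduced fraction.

t = -2

Set V = (0, 0), J = (1, 0), R = (0, 1); any affine frame gives the same invariant.
1. W lies on line JR with JW:WR = 1:2 ⇒ W = (2/3, 1/3)
2. P is the midpoint of VW ⇒ P = (1/3, 1/6)
3. A lies on line VJ with VA:AJ = 1:(-2) ⇒ A = (-1, 0)
4. U is where the line through J parallel to RP meets line PA ⇒ U = (19/21, 5/21)
through J parallel to PU: direction (4/7, 1/14); meets UW at G = (29/21, 1/21)
G = U + t·(W−U) with t = -2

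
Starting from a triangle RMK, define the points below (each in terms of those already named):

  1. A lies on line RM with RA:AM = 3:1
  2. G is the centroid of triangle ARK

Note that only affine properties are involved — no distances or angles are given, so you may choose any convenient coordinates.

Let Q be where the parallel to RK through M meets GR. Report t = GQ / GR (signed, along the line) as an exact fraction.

Choose coordinates R = (0, 0), M = (1, 0), K = (0, 1).
1. A lies on line RM with RA:AM = 3:1 ⇒ A = (3/4, 0)
2. G is the centroid of triangle ARK ⇒ G = (1/4, 1/3)
through M parallel to RK: direction (0, 1); meets GR at Q = (1, 4/3)
Q = G + t·(R−G) with t = -3

t = -3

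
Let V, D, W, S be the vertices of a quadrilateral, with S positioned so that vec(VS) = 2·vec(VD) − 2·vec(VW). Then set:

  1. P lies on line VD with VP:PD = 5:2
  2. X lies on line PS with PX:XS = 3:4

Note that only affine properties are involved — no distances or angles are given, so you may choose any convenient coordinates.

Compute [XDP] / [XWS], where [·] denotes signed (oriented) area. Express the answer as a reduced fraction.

Work in coordinates with V = (0, 0), D = (1, 0), W = (0, 1), S = (2, -2).
1. P lies on line VD with VP:PD = 5:2 ⇒ P = (5/7, 0)
2. X lies on line PS with PX:XS = 3:4 ⇒ X = (62/49, -6/7)
2·[XDP] = 12/49, 2·[XWS] = 4/49
[XDP]:[XWS] = 12/49:4/49 = 3

[XDP]:[XWS] = 3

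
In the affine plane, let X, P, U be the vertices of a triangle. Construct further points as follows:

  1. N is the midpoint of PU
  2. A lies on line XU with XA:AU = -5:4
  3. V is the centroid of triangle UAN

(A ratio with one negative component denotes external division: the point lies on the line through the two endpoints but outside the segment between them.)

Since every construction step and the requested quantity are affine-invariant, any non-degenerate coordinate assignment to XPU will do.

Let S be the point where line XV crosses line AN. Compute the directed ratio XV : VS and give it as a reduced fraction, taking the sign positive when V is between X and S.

Choose coordinates X = (0, 0), P = (1, 0), U = (0, 1).
1. N is the midpoint of PU ⇒ N = (1/2, 1/2)
2. A lies on line XU with XA:AU = -5:4 ⇒ A = (0, 5)
3. V is the centroid of triangle UAN ⇒ V = (1/6, 13/6)
line XV meets AN at S = (5/22, 65/22)
V = X + t·(S−X) with t = 11/15, so XV:VS = 11/15:4/15

XV:VS = 11/4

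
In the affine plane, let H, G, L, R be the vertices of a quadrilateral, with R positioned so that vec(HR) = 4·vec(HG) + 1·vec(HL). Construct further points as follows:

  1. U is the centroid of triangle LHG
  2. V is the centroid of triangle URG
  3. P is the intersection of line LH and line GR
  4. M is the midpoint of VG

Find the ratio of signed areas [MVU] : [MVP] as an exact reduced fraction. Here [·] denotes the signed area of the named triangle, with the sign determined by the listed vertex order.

[MVU]:[MVP] = 3

Set H = (0, 0), G = (1, 0), L = (0, 1), R = (4, 1); any affine frame gives the same invariant.
1. U is the centroid of triangle LHG ⇒ U = (1/3, 1/3)
2. V is the centroid of triangle URG ⇒ V = (16/9, 4/9)
3. P is the intersection of line LH and line GR ⇒ P = (0, -1/3)
4. M is the midpoint of VG ⇒ M = (25/18, 2/9)
2·[MVU] = 5/18, 2·[MVP] = 5/54
[MVU]:[MVP] = 5/18:5/54 = 3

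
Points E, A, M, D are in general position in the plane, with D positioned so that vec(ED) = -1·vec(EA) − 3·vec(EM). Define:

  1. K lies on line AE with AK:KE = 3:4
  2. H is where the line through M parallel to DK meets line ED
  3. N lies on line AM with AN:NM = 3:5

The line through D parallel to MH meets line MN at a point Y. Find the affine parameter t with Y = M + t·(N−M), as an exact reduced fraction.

Work in coordinates with E = (0, 0), A = (1, 0), M = (0, 1), D = (-1, -3).
1. K lies on line AE with AK:KE = 3:4 ⇒ K = (4/7, 0)
2. H is where the line through M parallel to DK meets line ED ⇒ H = (11/12, 11/4)
3. N lies on line AM with AN:NM = 3:5 ⇒ N = (5/8, 3/8)
through D parallel to MH: direction (11/12, 7/4); meets MN at Y = (23/32, 9/32)
Y = M + t·(N−M) with t = 23/20

t = 23/20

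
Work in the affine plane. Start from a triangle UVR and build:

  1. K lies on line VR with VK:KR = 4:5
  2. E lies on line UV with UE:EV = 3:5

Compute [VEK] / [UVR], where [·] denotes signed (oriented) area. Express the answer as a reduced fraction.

[VEK]:[UVR] = -5/18

Assign U = (0, 0), V = (1, 0), R = (0, 1) — the answer is frame-independent, so this choice is without loss of generality.
1. K lies on line VR with VK:KR = 4:5 ⇒ K = (5/9, 4/9)
2. E lies on line UV with UE:EV = 3:5 ⇒ E = (3/8, 0)
2·[VEK] = -5/18, 2·[UVR] = 1
[VEK]:[UVR] = -5/18:1 = -5/18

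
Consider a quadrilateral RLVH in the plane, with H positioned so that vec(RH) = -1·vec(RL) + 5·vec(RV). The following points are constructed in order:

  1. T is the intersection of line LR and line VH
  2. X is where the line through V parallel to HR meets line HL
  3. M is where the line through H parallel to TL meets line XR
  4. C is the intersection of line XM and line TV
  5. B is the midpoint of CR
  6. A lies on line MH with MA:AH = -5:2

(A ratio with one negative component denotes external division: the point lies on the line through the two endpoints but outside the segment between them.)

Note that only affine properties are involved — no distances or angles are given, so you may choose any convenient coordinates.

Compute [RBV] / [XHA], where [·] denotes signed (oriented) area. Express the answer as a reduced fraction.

Choose coordinates R = (0, 0), L = (1, 0), V = (0, 1), H = (-1, 5).
1. T is the intersection of line LR and line VH ⇒ T = (1/4, 0)
2. X is where the line through V parallel to HR meets line HL ⇒ X = (-3/5, 4)
3. M is where the line through H parallel to TL meets line XR ⇒ M = (-3/4, 5)
4. C is the intersection of line XM and line TV ⇒ C = (-3/8, 5/2)
5. B is the midpoint of CR ⇒ B = (-3/16, 5/4)
6. A lies on line MH with MA:AH = -5:2 ⇒ A = (-7/6, 5)
2·[RBV] = -3/16, 2·[XHA] = 1/6
[RBV]:[XHA] = -3/16:1/6 = -9/8

[RBV]:[XHA] = -9/8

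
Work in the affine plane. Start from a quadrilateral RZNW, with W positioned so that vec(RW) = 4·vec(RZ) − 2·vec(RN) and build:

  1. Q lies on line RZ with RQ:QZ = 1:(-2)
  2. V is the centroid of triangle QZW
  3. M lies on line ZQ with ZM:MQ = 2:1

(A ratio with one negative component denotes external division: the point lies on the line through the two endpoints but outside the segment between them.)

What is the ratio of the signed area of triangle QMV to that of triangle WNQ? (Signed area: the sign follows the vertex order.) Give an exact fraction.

Work in coordinates with R = (0, 0), Z = (1, 0), N = (0, 1), W = (4, -2).
1. Q lies on line RZ with RQ:QZ = 1:(-2) ⇒ Q = (-1, 0)
2. V is the centroid of triangle QZW ⇒ V = (4/3, -2/3)
3. M lies on line ZQ with ZM:MQ = 2:1 ⇒ M = (-1/3, 0)
2·[QMV] = -4/9, 2·[WNQ] = 7
[QMV]:[WNQ] = -4/9:7 = -4/63

[QMV]:[WNQ] = -4/63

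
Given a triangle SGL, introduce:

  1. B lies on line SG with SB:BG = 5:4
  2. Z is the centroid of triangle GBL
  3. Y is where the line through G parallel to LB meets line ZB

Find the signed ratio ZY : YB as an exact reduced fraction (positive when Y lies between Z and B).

ZY:YB = -2/3

Work in coordinates with S = (0, 0), G = (1, 0), L = (0, 1).
1. B lies on line SG with SB:BG = 5:4 ⇒ B = (5/9, 0)
2. Z is the centroid of triangle GBL ⇒ Z = (14/27, 1/3)
3. Y is where the line through G parallel to LB meets line ZB ⇒ Y = (4/9, 1)
Y = Z + t·(B−Z) with t = -2, so ZY:YB = t:(1−t) = -2:3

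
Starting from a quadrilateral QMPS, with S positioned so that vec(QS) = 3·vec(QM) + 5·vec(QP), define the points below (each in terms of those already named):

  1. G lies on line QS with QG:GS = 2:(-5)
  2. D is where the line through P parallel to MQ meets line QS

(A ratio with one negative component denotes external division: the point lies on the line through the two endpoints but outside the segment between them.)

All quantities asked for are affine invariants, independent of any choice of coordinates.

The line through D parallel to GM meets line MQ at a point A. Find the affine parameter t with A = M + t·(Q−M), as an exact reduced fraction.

t = 13/10

Set Q = (0, 0), M = (1, 0), P = (0, 1), S = (3, 5); any affine frame gives the same invariant.
1. G lies on line QS with QG:GS = 2:(-5) ⇒ G = (-2, -10/3)
2. D is where the line through P parallel to MQ meets line QS ⇒ D = (3/5, 1)
through D parallel to GM: direction (3, 10/3); meets MQ at A = (-3/10, 0)
A = M + t·(Q−M) with t = 13/10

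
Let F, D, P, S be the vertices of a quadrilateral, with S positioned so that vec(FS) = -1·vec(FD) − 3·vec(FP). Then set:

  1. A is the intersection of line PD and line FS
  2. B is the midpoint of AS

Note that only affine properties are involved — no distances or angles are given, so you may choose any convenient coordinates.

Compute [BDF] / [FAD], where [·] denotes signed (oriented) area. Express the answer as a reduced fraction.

Choose coordinates F = (0, 0), D = (1, 0), P = (0, 1), S = (-1, -3).
1. A is the intersection of line PD and line FS ⇒ A = (1/4, 3/4)
2. B is the midpoint of AS ⇒ B = (-3/8, -9/8)
2·[BDF] = 9/8, 2·[FAD] = -3/4
[BDF]:[FAD] = 9/8:-3/4 = -3/2

[BDF]:[FAD] = -3/2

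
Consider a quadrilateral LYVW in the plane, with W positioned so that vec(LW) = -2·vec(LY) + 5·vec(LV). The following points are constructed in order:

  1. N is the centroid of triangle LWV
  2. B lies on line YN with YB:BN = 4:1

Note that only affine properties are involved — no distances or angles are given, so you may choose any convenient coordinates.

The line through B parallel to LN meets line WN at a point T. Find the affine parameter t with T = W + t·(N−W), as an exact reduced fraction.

t = 8/5

Work in coordinates with L = (0, 0), Y = (1, 0), V = (0, 1), W = (-2, 5).
1. N is the centroid of triangle LWV ⇒ N = (-2/3, 2)
2. B lies on line YN with YB:BN = 4:1 ⇒ B = (-1/3, 8/5)
through B parallel to LN: direction (-2/3, 2); meets WN at T = (2/15, 1/5)
T = W + t·(N−W) with t = 8/5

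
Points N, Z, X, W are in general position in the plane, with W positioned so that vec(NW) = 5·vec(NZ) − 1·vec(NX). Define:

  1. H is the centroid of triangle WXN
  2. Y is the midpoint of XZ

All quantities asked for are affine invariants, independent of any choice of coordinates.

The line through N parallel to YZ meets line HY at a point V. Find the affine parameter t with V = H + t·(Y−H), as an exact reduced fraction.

Assign N = (0, 0), Z = (1, 0), X = (0, 1), W = (5, -1) — the answer is frame-independent, so this choice is without loss of generality.
1. H is the centroid of triangle WXN ⇒ H = (5/3, 0)
2. Y is the midpoint of XZ ⇒ Y = (1/2, 1/2)
through N parallel to YZ: direction (1/2, -1/2); meets HY at V = (-5/4, 5/4)
V = H + t·(Y−H) with t = 5/2

t = 5/2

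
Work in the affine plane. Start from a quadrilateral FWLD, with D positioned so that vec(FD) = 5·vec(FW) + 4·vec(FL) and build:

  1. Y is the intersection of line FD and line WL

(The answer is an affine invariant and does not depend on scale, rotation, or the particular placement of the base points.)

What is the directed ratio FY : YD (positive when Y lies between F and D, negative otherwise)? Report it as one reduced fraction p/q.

FY:YD = 1/8

Work in coordinates with F = (0, 0), W = (1, 0), L = (0, 1), D = (5, 4).
1. Y is the intersection of line FD and line WL ⇒ Y = (5/9, 4/9)
Y = F + t·(D−F) with t = 1/9, so FY:YD = t:(1−t) = 1/9:8/9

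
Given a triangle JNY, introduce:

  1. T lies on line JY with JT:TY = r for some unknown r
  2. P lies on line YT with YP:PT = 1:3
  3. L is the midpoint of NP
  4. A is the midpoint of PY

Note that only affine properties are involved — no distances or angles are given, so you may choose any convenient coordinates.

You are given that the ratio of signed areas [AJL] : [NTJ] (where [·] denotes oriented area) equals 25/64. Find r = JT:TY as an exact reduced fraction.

Choose coordinates J = (0, 0), N = (1, 0), Y = (0, 1).
1. With JT:TY = r, write λ = r/(r+1) so T = J + λ·(Y−J); T is affine-linear in λ
2. P lies on line YT with YP:PT = 1:3 ⇒ P is an affine combination of earlier points and hence also affine-linear in λ
3. L is the midpoint of NP ⇒ L is an affine combination of earlier points and hence also affine-linear in λ
4. A is the midpoint of PY ⇒ A is an affine combination of earlier points and hence also affine-linear in λ
Every point depending on T is an affine combination of T and λ-independent points, so each such coordinate is linear in λ; the λ² term in each signed area is a multiple of (Y−J)×(Y−J) = 0, so 2·[AJL] and 2·[NTJ] are each linear in λ. Evaluating at λ=0 and λ=1:
  2·[AJL] = 1/16·λ + 7/16,   2·[NTJ] = λ
So [AJL]:[NTJ] = (1/16·λ + 7/16) / (λ). Setting this equal to 25/64:
  1/16·λ + 7/16 = 25/64·(λ)  ⇒  λ = 4/3
Then r = λ/(1−λ) = (4/3)/(-1/3) = -4. Check: with r = -4, T = (0, 4/3) and [AJL]:[NTJ] = 25/64 as required.

r = -4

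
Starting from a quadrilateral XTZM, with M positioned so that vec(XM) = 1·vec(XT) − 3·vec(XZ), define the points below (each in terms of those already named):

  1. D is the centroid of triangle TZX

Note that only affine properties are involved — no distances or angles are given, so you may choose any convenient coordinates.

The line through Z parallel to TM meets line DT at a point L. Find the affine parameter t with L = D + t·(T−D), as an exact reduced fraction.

Work in coordinates with X = (0, 0), T = (1, 0), Z = (0, 1), M = (1, -3).
1. D is the centroid of triangle TZX ⇒ D = (1/3, 1/3)
through Z parallel to TM: direction (0, -3); meets DT at L = (0, 1/2)
L = D + t·(T−D) with t = -1/2

t = -1/2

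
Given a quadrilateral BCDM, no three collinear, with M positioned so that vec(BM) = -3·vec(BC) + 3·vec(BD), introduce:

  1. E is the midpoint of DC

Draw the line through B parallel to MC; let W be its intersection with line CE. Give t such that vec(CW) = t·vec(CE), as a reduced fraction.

Assign B = (0, 0), C = (1, 0), D = (0, 1), M = (-3, 3) — the answer is frame-independent, so this choice is without loss of generality.
1. E is the midpoint of DC ⇒ E = (1/2, 1/2)
through B parallel to MC: direction (4, -3); meets CE at W = (4, -3)
W = C + t·(E−C) with t = -6

t = -6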